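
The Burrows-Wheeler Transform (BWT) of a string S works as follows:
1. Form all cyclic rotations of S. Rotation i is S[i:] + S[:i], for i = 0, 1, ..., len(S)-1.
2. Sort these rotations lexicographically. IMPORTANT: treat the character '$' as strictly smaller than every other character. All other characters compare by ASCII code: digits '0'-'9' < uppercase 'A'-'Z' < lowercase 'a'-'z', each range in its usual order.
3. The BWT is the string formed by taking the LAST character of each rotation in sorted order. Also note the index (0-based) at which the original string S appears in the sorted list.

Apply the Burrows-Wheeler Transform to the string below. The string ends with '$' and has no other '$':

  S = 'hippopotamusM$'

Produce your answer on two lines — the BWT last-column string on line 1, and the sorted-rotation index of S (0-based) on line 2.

Answer: Mst$happpoiuom
3

Derivation:
All 14 rotations (rotation i = S[i:]+S[:i]):
  rot[0] = hippopotamusM$
  rot[1] = ippopotamusM$h
  rot[2] = ppopotamusM$hi
  rot[3] = popotamusM$hip
  rot[4] = opotamusM$hipp
  rot[5] = potamusM$hippo
  rot[6] = otamusM$hippop
  rot[7] = tamusM$hippopo
  rot[8] = amusM$hippopot
  rot[9] = musM$hippopota
  rot[10] = usM$hippopotam
  rot[11] = sM$hippopotamu
  rot[12] = M$hippopotamus
  rot[13] = $hippopotamusM
Sorted (with $ < everything):
  sorted[0] = $hippopotamusM  (last char: 'M')
  sorted[1] = M$hippopotamus  (last char: 's')
  sorted[2] = amusM$hippopot  (last char: 't')
  sorted[3] = hippopotamusM$  (last char: '$')
  sorted[4] = ippopotamusM$h  (last char: 'h')
  sorted[5] = musM$hippopota  (last char: 'a')
  sorted[6] = opotamusM$hipp  (last char: 'p')
  sorted[7] = otamusM$hippop  (last char: 'p')
  sorted[8] = popotamusM$hip  (last char: 'p')
  sorted[9] = potamusM$hippo  (last char: 'o')
  sorted[10] = ppopotamusM$hi  (last char: 'i')
  sorted[11] = sM$hippopotamu  (last char: 'u')
  sorted[12] = tamusM$hippopo  (last char: 'o')
  sorted[13] = usM$hippopotam  (last char: 'm')
Last column: Mst$happpoiuom
Original string S is at sorted index 3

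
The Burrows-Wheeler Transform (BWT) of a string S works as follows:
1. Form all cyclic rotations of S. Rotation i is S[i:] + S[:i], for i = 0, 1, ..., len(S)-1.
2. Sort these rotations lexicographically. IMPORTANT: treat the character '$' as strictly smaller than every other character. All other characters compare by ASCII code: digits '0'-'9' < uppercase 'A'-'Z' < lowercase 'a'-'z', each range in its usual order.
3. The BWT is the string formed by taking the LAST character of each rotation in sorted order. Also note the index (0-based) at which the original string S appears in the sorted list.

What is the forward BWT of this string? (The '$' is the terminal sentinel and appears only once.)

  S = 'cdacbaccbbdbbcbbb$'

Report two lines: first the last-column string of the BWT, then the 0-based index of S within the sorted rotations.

Answer: bdbbcbcdcbbabca$cb
15

Derivation:
All 18 rotations (rotation i = S[i:]+S[:i]):
  rot[0] = cdacbaccbbdbbcbbb$
  rot[1] = dacbaccbbdbbcbbb$c
  rot[2] = acbaccbbdbbcbbb$cd
  rot[3] = cbaccbbdbbcbbb$cda
  rot[4] = baccbbdbbcbbb$cdac
  rot[5] = accbbdbbcbbb$cdacb
  rot[6] = ccbbdbbcbbb$cdacba
  rot[7] = cbbdbbcbbb$cdacbac
  rot[8] = bbdbbcbbb$cdacbacc
  rot[9] = bdbbcbbb$cdacbaccb
  rot[10] = dbbcbbb$cdacbaccbb
  rot[11] = bbcbbb$cdacbaccbbd
  rot[12] = bcbbb$cdacbaccbbdb
  rot[13] = cbbb$cdacbaccbbdbb
  rot[14] = bbb$cdacbaccbbdbbc
  rot[15] = bb$cdacbaccbbdbbcb
  rot[16] = b$cdacbaccbbdbbcbb
  rot[17] = $cdacbaccbbdbbcbbb
Sorted (with $ < everything):
  sorted[0] = $cdacbaccbbdbbcbbb  (last char: 'b')
  sorted[1] = acbaccbbdbbcbbb$cd  (last char: 'd')
  sorted[2] = accbbdbbcbbb$cdacb  (last char: 'b')
  sorted[3] = b$cdacbaccbbdbbcbb  (last char: 'b')
  sorted[4] = baccbbdbbcbbb$cdac  (last char: 'c')
  sorted[5] = bb$cdacbaccbbdbbcb  (last char: 'b')
  sorted[6] = bbb$cdacbaccbbdbbc  (last char: 'c')
  sorted[7] = bbcbbb$cdacbaccbbd  (last char: 'd')
  sorted[8] = bbdbbcbbb$cdacbacc  (last char: 'c')
  sorted[9] = bcbbb$cdacbaccbbdb  (last char: 'b')
  sorted[10] = bdbbcbbb$cdacbaccb  (last char: 'b')
  sorted[11] = cbaccbbdbbcbbb$cda  (last char: 'a')
  sorted[12] = cbbb$cdacbaccbbdbb  (last char: 'b')
  sorted[13] = cbbdbbcbbb$cdacbac  (last char: 'c')
  sorted[14] = ccbbdbbcbbb$cdacba  (last char: 'a')
  sorted[15] = cdacbaccbbdbbcbbb$  (last char: '$')
  sorted[16] = dacbaccbbdbbcbbb$c  (last char: 'c')
  sorted[17] = dbbcbbb$cdacbaccbb  (last char: 'b')
Last column: bdbbcbcdcbbabca$cb
Original string S is at sorted index 15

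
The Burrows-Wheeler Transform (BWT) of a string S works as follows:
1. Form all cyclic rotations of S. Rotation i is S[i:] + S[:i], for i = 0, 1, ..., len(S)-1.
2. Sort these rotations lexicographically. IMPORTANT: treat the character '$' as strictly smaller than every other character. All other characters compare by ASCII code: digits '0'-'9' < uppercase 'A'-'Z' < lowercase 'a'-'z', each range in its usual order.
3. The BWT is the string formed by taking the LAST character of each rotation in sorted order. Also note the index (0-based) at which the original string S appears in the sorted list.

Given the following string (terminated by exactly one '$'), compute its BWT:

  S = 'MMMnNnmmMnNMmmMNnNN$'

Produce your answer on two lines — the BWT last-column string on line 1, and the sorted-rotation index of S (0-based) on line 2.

Answer: N$MmNmMNnnMnmmMnMNMN
1

Derivation:
All 20 rotations (rotation i = S[i:]+S[:i]):
  rot[0] = MMMnNnmmMnNMmmMNnNN$
  rot[1] = MMnNnmmMnNMmmMNnNN$M
  rot[2] = MnNnmmMnNMmmMNnNN$MM
  rot[3] = nNnmmMnNMmmMNnNN$MMM
  rot[4] = NnmmMnNMmmMNnNN$MMMn
  rot[5] = nmmMnNMmmMNnNN$MMMnN
  rot[6] = mmMnNMmmMNnNN$MMMnNn
  rot[7] = mMnNMmmMNnNN$MMMnNnm
  rot[8] = MnNMmmMNnNN$MMMnNnmm
  rot[9] = nNMmmMNnNN$MMMnNnmmM
  rot[10] = NMmmMNnNN$MMMnNnmmMn
  rot[11] = MmmMNnNN$MMMnNnmmMnN
  rot[12] = mmMNnNN$MMMnNnmmMnNM
  rot[13] = mMNnNN$MMMnNnmmMnNMm
  rot[14] = MNnNN$MMMnNnmmMnNMmm
  rot[15] = NnNN$MMMnNnmmMnNMmmM
  rot[16] = nNN$MMMnNnmmMnNMmmMN
  rot[17] = NN$MMMnNnmmMnNMmmMNn
  rot[18] = N$MMMnNnmmMnNMmmMNnN
  rot[19] = $MMMnNnmmMnNMmmMNnNN
Sorted (with $ < everything):
  sorted[0] = $MMMnNnmmMnNMmmMNnNN  (last char: 'N')
  sorted[1] = MMMnNnmmMnNMmmMNnNN$  (last char: '$')
  sorted[2] = MMnNnmmMnNMmmMNnNN$M  (last char: 'M')
  sorted[3] = MNnNN$MMMnNnmmMnNMmm  (last char: 'm')
  sorted[4] = MmmMNnNN$MMMnNnmmMnN  (last char: 'N')
  sorted[5] = MnNMmmMNnNN$MMMnNnmm  (last char: 'm')
  sorted[6] = MnNnmmMnNMmmMNnNN$MM  (last char: 'M')
  sorted[7] = N$MMMnNnmmMnNMmmMNnN  (last char: 'N')
  sorted[8] = NMmmMNnNN$MMMnNnmmMn  (last char: 'n')
  sorted[9] = NN$MMMnNnmmMnNMmmMNn  (last char: 'n')
  sorted[10] = NnNN$MMMnNnmmMnNMmmM  (last char: 'M')
  sorted[11] = NnmmMnNMmmMNnNN$MMMn  (last char: 'n')
  sorted[12] = mMNnNN$MMMnNnmmMnNMm  (last char: 'm')
  sorted[13] = mMnNMmmMNnNN$MMMnNnm  (last char: 'm')
  sorted[14] = mmMNnNN$MMMnNnmmMnNM  (last char: 'M')
  sorted[15] = mmMnNMmmMNnNN$MMMnNn  (last char: 'n')
  sorted[16] = nNMmmMNnNN$MMMnNnmmM  (last char: 'M')
  sorted[17] = nNN$MMMnNnmmMnNMmmMN  (last char: 'N')
  sorted[18] = nNnmmMnNMmmMNnNN$MMM  (last char: 'M')
  sorted[19] = nmmMnNMmmMNnNN$MMMnN  (last char: 'N')
Last column: N$MmNmMNnnMnmmMnMNMN
Original string S is at sorted index 1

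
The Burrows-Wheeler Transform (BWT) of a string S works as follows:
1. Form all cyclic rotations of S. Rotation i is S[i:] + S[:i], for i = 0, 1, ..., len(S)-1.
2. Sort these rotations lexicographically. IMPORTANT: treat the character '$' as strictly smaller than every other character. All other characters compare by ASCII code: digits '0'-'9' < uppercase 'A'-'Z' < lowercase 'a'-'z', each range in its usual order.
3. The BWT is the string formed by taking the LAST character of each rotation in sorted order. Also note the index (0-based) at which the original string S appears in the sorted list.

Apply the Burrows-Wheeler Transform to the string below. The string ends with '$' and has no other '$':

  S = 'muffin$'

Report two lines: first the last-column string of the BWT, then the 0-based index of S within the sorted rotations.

All 7 rotations (rotation i = S[i:]+S[:i]):
  rot[0] = muffin$
  rot[1] = uffin$m
  rot[2] = ffin$mu
  rot[3] = fin$muf
  rot[4] = in$muff
  rot[5] = n$muffi
  rot[6] = $muffin
Sorted (with $ < everything):
  sorted[0] = $muffin  (last char: 'n')
  sorted[1] = ffin$mu  (last char: 'u')
  sorted[2] = fin$muf  (last char: 'f')
  sorted[3] = in$muff  (last char: 'f')
  sorted[4] = muffin$  (last char: '$')
  sorted[5] = n$muffi  (last char: 'i')
  sorted[6] = uffin$m  (last char: 'm')
Last column: nuff$im
Original string S is at sorted index 4

Answer: nuff$im
4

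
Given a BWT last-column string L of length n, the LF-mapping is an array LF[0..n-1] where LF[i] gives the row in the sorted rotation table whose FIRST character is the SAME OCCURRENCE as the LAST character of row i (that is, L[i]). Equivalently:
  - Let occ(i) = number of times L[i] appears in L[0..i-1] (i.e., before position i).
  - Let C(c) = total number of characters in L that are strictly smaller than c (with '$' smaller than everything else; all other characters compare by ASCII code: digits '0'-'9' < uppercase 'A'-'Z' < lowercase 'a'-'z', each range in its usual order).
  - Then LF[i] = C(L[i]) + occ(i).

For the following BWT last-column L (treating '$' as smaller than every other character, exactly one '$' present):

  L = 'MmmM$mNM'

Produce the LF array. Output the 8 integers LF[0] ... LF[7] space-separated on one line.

Char counts: '$':1, 'M':3, 'N':1, 'm':3
C (first-col start): C('$')=0, C('M')=1, C('N')=4, C('m')=5
L[0]='M': occ=0, LF[0]=C('M')+0=1+0=1
L[1]='m': occ=0, LF[1]=C('m')+0=5+0=5
L[2]='m': occ=1, LF[2]=C('m')+1=5+1=6
L[3]='M': occ=1, LF[3]=C('M')+1=1+1=2
L[4]='$': occ=0, LF[4]=C('$')+0=0+0=0
L[5]='m': occ=2, LF[5]=C('m')+2=5+2=7
L[6]='N': occ=0, LF[6]=C('N')+0=4+0=4
L[7]='M': occ=2, LF[7]=C('M')+2=1+2=3

Answer: 1 5 6 2 0 7 4 3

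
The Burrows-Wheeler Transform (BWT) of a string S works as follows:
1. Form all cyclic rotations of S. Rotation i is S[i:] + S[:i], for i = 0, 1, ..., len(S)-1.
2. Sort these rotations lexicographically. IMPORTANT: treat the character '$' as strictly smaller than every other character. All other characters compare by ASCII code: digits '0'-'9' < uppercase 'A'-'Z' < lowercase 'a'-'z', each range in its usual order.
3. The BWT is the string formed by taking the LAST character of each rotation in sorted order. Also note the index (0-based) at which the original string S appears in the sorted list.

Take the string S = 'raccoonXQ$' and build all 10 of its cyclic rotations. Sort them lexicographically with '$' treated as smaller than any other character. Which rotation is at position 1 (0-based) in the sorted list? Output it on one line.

All 10 rotations (rotation i = S[i:]+S[:i]):
  rot[0] = raccoonXQ$
  rot[1] = accoonXQ$r
  rot[2] = ccoonXQ$ra
  rot[3] = coonXQ$rac
  rot[4] = oonXQ$racc
  rot[5] = onXQ$racco
  rot[6] = nXQ$raccoo
  rot[7] = XQ$raccoon
  rot[8] = Q$raccoonX
  rot[9] = $raccoonXQ
Sorted (with $ < everything):
  sorted[0] = $raccoonXQ
  sorted[1] = Q$raccoonX
  sorted[2] = XQ$raccoon
  sorted[3] = accoonXQ$r
  sorted[4] = ccoonXQ$ra
  sorted[5] = coonXQ$rac
  sorted[6] = nXQ$raccoo
  sorted[7] = onXQ$racco
  sorted[8] = oonXQ$racc
  sorted[9] = raccoonXQ$
sorted[1] = Q$raccoonX

Answer: Q$raccoonX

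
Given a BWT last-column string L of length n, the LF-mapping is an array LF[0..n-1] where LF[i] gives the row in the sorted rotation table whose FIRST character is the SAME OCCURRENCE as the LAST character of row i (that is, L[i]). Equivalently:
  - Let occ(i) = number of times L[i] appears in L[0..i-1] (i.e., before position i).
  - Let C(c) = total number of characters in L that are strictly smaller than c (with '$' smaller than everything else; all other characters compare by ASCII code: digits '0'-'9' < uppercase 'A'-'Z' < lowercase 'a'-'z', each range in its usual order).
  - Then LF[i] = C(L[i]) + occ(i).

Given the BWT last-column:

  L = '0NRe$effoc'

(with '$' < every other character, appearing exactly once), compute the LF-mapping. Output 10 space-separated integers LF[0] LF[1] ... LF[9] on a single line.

Char counts: '$':1, '0':1, 'N':1, 'R':1, 'c':1, 'e':2, 'f':2, 'o':1
C (first-col start): C('$')=0, C('0')=1, C('N')=2, C('R')=3, C('c')=4, C('e')=5, C('f')=7, C('o')=9
L[0]='0': occ=0, LF[0]=C('0')+0=1+0=1
L[1]='N': occ=0, LF[1]=C('N')+0=2+0=2
L[2]='R': occ=0, LF[2]=C('R')+0=3+0=3
L[3]='e': occ=0, LF[3]=C('e')+0=5+0=5
L[4]='$': occ=0, LF[4]=C('$')+0=0+0=0
L[5]='e': occ=1, LF[5]=C('e')+1=5+1=6
L[6]='f': occ=0, LF[6]=C('f')+0=7+0=7
L[7]='f': occ=1, LF[7]=C('f')+1=7+1=8
L[8]='o': occ=0, LF[8]=C('o')+0=9+0=9
L[9]='c': occ=0, LF[9]=C('c')+0=4+0=4

Answer: 1 2 3 5 0 6 7 8 9 4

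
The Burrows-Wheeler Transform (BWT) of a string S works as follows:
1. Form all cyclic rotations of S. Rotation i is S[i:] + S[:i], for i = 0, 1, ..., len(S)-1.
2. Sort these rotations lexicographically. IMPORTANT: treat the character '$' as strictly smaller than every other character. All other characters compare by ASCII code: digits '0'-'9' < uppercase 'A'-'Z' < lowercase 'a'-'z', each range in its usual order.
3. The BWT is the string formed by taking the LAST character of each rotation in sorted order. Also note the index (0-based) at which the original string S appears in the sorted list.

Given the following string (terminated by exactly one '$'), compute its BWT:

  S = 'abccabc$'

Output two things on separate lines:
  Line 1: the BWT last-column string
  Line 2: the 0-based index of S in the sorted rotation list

Answer: cc$aabcb
2

Derivation:
All 8 rotations (rotation i = S[i:]+S[:i]):
  rot[0] = abccabc$
  rot[1] = bccabc$a
  rot[2] = ccabc$ab
  rot[3] = cabc$abc
  rot[4] = abc$abcc
  rot[5] = bc$abcca
  rot[6] = c$abccab
  rot[7] = $abccabc
Sorted (with $ < everything):
  sorted[0] = $abccabc  (last char: 'c')
  sorted[1] = abc$abcc  (last char: 'c')
  sorted[2] = abccabc$  (last char: '$')
  sorted[3] = bc$abcca  (last char: 'a')
  sorted[4] = bccabc$a  (last char: 'a')
  sorted[5] = c$abccab  (last char: 'b')
  sorted[6] = cabc$abc  (last char: 'c')
  sorted[7] = ccabc$ab  (last char: 'b')
Last column: cc$aabcb
Original string S is at sorted index 2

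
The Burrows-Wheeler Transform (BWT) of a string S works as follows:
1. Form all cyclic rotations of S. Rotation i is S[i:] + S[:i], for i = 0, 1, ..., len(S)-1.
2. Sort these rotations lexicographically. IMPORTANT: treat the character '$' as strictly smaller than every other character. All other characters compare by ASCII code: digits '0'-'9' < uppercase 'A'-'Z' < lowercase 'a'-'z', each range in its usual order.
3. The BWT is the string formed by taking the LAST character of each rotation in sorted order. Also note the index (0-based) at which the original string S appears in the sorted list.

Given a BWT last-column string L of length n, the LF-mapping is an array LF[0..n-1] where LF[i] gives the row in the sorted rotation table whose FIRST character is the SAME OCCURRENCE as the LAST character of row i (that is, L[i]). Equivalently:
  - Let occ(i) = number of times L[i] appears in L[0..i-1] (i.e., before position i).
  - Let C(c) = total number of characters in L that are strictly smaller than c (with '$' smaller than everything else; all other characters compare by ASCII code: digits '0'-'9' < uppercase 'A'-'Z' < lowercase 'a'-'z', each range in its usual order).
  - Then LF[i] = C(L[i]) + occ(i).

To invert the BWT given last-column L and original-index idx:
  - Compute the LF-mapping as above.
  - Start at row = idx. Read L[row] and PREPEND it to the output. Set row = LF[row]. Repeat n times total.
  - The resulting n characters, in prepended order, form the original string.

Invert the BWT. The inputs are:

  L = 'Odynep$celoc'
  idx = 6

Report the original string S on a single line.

Answer: encyclopedO$

Derivation:
LF mapping: 1 4 11 8 5 10 0 2 6 7 9 3
Walk LF starting at row 6, prepending L[row]:
  step 1: row=6, L[6]='$', prepend. Next row=LF[6]=0
  step 2: row=0, L[0]='O', prepend. Next row=LF[0]=1
  step 3: row=1, L[1]='d', prepend. Next row=LF[1]=4
  step 4: row=4, L[4]='e', prepend. Next row=LF[4]=5
  step 5: row=5, L[5]='p', prepend. Next row=LF[5]=10
  step 6: row=10, L[10]='o', prepend. Next row=LF[10]=9
  step 7: row=9, L[9]='l', prepend. Next row=LF[9]=7
  step 8: row=7, L[7]='c', prepend. Next row=LF[7]=2
  step 9: row=2, L[2]='y', prepend. Next row=LF[2]=11
  step 10: row=11, L[11]='c', prepend. Next row=LF[11]=3
  step 11: row=3, L[3]='n', prepend. Next row=LF[3]=8
  step 12: row=8, L[8]='e', prepend. Next row=LF[8]=6
Reversed output: encyclopedO$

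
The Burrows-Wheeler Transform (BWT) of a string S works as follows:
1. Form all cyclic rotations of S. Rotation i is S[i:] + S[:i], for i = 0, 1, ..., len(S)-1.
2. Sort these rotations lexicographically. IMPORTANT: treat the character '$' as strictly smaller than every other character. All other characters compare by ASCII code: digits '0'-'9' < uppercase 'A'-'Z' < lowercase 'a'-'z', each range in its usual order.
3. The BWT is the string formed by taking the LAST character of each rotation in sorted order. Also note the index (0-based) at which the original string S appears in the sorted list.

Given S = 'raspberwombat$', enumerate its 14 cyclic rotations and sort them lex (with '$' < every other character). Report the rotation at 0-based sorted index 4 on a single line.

Answer: berwombat$rasp

Derivation:
All 14 rotations (rotation i = S[i:]+S[:i]):
  rot[0] = raspberwombat$
  rot[1] = aspberwombat$r
  rot[2] = spberwombat$ra
  rot[3] = pberwombat$ras
  rot[4] = berwombat$rasp
  rot[5] = erwombat$raspb
  rot[6] = rwombat$raspbe
  rot[7] = wombat$raspber
  rot[8] = ombat$raspberw
  rot[9] = mbat$raspberwo
  rot[10] = bat$raspberwom
  rot[11] = at$raspberwomb
  rot[12] = t$raspberwomba
  rot[13] = $raspberwombat
Sorted (with $ < everything):
  sorted[0] = $raspberwombat
  sorted[1] = aspberwombat$r
  sorted[2] = at$raspberwomb
  sorted[3] = bat$raspberwom
  sorted[4] = berwombat$rasp
  sorted[5] = erwombat$raspb
  sorted[6] = mbat$raspberwo
  sorted[7] = ombat$raspberw
  sorted[8] = pberwombat$ras
  sorted[9] = raspberwombat$
  sorted[10] = rwombat$raspbe
  sorted[11] = spberwombat$ra
  sorted[12] = t$raspberwomba
  sorted[13] = wombat$raspber
sorted[4] = berwombat$rasp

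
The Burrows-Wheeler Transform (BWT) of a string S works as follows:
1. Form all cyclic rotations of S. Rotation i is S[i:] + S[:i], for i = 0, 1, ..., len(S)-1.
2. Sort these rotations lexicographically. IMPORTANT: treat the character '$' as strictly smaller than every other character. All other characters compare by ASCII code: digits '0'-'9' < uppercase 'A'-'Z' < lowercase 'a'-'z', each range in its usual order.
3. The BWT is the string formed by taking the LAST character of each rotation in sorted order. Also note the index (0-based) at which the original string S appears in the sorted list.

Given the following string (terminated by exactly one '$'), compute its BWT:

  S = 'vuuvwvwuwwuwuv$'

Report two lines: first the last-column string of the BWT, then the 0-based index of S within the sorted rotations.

All 15 rotations (rotation i = S[i:]+S[:i]):
  rot[0] = vuuvwvwuwwuwuv$
  rot[1] = uuvwvwuwwuwuv$v
  rot[2] = uvwvwuwwuwuv$vu
  rot[3] = vwvwuwwuwuv$vuu
  rot[4] = wvwuwwuwuv$vuuv
  rot[5] = vwuwwuwuv$vuuvw
  rot[6] = wuwwuwuv$vuuvwv
  rot[7] = uwwuwuv$vuuvwvw
  rot[8] = wwuwuv$vuuvwvwu
  rot[9] = wuwuv$vuuvwvwuw
  rot[10] = uwuv$vuuvwvwuww
  rot[11] = wuv$vuuvwvwuwwu
  rot[12] = uv$vuuvwvwuwwuw
  rot[13] = v$vuuvwvwuwwuwu
  rot[14] = $vuuvwvwuwwuwuv
Sorted (with $ < everything):
  sorted[0] = $vuuvwvwuwwuwuv  (last char: 'v')
  sorted[1] = uuvwvwuwwuwuv$v  (last char: 'v')
  sorted[2] = uv$vuuvwvwuwwuw  (last char: 'w')
  sorted[3] = uvwvwuwwuwuv$vu  (last char: 'u')
  sorted[4] = uwuv$vuuvwvwuww  (last char: 'w')
  sorted[5] = uwwuwuv$vuuvwvw  (last char: 'w')
  sorted[6] = v$vuuvwvwuwwuwu  (last char: 'u')
  sorted[7] = vuuvwvwuwwuwuv$  (last char: '$')
  sorted[8] = vwuwwuwuv$vuuvw  (last char: 'w')
  sorted[9] = vwvwuwwuwuv$vuu  (last char: 'u')
  sorted[10] = wuv$vuuvwvwuwwu  (last char: 'u')
  sorted[11] = wuwuv$vuuvwvwuw  (last char: 'w')
  sorted[12] = wuwwuwuv$vuuvwv  (last char: 'v')
  sorted[13] = wvwuwwuwuv$vuuv  (last char: 'v')
  sorted[14] = wwuwuv$vuuvwvwu  (last char: 'u')
Last column: vvwuwwu$wuuwvvu
Original string S is at sorted index 7

Answer: vvwuwwu$wuuwvvu
7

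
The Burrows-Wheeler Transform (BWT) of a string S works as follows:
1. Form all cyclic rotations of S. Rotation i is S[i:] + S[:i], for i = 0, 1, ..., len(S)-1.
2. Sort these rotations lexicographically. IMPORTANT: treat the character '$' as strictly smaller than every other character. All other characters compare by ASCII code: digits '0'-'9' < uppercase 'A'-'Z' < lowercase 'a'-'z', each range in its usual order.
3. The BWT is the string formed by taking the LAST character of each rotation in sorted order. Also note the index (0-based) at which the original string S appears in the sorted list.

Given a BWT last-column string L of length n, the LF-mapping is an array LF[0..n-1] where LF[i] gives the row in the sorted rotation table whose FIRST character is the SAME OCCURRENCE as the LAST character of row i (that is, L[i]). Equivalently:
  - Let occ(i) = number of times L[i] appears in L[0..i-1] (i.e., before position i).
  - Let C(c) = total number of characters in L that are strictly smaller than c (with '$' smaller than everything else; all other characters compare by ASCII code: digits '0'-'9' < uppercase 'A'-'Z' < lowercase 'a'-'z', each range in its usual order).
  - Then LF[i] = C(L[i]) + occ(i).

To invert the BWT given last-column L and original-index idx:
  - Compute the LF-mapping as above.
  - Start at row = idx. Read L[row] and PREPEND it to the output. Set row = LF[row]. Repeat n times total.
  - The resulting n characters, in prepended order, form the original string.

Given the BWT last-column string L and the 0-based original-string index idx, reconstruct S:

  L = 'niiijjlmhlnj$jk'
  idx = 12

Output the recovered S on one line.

Answer: mjlknljjiiihjn$

Derivation:
LF mapping: 13 2 3 4 5 6 10 12 1 11 14 7 0 8 9
Walk LF starting at row 12, prepending L[row]:
  step 1: row=12, L[12]='$', prepend. Next row=LF[12]=0
  step 2: row=0, L[0]='n', prepend. Next row=LF[0]=13
  step 3: row=13, L[13]='j', prepend. Next row=LF[13]=8
  step 4: row=8, L[8]='h', prepend. Next row=LF[8]=1
  step 5: row=1, L[1]='i', prepend. Next row=LF[1]=2
  step 6: row=2, L[2]='i', prepend. Next row=LF[2]=3
  step 7: row=3, L[3]='i', prepend. Next row=LF[3]=4
  step 8: row=4, L[4]='j', prepend. Next row=LF[4]=5
  step 9: row=5, L[5]='j', prepend. Next row=LF[5]=6
  step 10: row=6, L[6]='l', prepend. Next row=LF[6]=10
  step 11: row=10, L[10]='n', prepend. Next row=LF[10]=14
  step 12: row=14, L[14]='k', prepend. Next row=LF[14]=9
  step 13: row=9, L[9]='l', prepend. Next row=LF[9]=11
  step 14: row=11, L[11]='j', prepend. Next row=LF[11]=7
  step 15: row=7, L[7]='m', prepend. Next row=LF[7]=12
Reversed output: mjlknljjiiihjn$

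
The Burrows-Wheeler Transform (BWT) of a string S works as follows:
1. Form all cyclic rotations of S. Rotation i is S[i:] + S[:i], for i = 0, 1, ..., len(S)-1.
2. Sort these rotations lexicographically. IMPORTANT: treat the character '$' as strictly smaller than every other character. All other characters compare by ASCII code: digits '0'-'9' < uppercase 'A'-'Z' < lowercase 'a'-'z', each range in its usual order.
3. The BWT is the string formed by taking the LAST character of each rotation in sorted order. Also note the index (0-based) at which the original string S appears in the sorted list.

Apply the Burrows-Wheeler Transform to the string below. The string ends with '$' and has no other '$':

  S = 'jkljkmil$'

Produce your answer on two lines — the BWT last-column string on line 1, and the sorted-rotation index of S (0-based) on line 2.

All 9 rotations (rotation i = S[i:]+S[:i]):
  rot[0] = jkljkmil$
  rot[1] = kljkmil$j
  rot[2] = ljkmil$jk
  rot[3] = jkmil$jkl
  rot[4] = kmil$jklj
  rot[5] = mil$jkljk
  rot[6] = il$jkljkm
  rot[7] = l$jkljkmi
  rot[8] = $jkljkmil
Sorted (with $ < everything):
  sorted[0] = $jkljkmil  (last char: 'l')
  sorted[1] = il$jkljkm  (last char: 'm')
  sorted[2] = jkljkmil$  (last char: '$')
  sorted[3] = jkmil$jkl  (last char: 'l')
  sorted[4] = kljkmil$j  (last char: 'j')
  sorted[5] = kmil$jklj  (last char: 'j')
  sorted[6] = l$jkljkmi  (last char: 'i')
  sorted[7] = ljkmil$jk  (last char: 'k')
  sorted[8] = mil$jkljk  (last char: 'k')
Last column: lm$ljjikk
Original string S is at sorted index 2

Answer: lm$ljjikk
2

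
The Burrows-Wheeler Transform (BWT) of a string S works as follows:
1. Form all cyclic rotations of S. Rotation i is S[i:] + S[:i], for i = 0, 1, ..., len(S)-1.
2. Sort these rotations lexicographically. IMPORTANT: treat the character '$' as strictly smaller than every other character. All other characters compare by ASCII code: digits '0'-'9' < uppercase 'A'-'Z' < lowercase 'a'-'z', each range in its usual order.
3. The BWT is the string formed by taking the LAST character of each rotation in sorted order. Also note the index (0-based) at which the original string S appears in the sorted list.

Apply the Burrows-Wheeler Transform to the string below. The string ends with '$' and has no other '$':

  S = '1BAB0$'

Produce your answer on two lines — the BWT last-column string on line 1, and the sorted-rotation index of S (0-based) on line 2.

Answer: 0B$BA1
2

Derivation:
All 6 rotations (rotation i = S[i:]+S[:i]):
  rot[0] = 1BAB0$
  rot[1] = BAB0$1
  rot[2] = AB0$1B
  rot[3] = B0$1BA
  rot[4] = 0$1BAB
  rot[5] = $1BAB0
Sorted (with $ < everything):
  sorted[0] = $1BAB0  (last char: '0')
  sorted[1] = 0$1BAB  (last char: 'B')
  sorted[2] = 1BAB0$  (last char: '$')
  sorted[3] = AB0$1B  (last char: 'B')
  sorted[4] = B0$1BA  (last char: 'A')
  sorted[5] = BAB0$1  (last char: '1')
Last column: 0B$BA1
Original string S is at sorted index 2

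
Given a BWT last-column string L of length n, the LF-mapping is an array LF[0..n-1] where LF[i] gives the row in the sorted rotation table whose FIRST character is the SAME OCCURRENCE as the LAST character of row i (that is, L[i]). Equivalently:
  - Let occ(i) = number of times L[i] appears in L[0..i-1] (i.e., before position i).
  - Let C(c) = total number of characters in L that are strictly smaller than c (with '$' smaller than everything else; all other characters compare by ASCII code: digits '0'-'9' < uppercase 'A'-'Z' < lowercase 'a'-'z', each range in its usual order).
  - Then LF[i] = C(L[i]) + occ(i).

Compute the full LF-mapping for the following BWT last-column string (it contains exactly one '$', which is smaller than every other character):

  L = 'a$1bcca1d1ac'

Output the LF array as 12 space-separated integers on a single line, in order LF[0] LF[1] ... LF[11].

Answer: 4 0 1 7 8 9 5 2 11 3 6 10

Derivation:
Char counts: '$':1, '1':3, 'a':3, 'b':1, 'c':3, 'd':1
C (first-col start): C('$')=0, C('1')=1, C('a')=4, C('b')=7, C('c')=8, C('d')=11
L[0]='a': occ=0, LF[0]=C('a')+0=4+0=4
L[1]='$': occ=0, LF[1]=C('$')+0=0+0=0
L[2]='1': occ=0, LF[2]=C('1')+0=1+0=1
L[3]='b': occ=0, LF[3]=C('b')+0=7+0=7
L[4]='c': occ=0, LF[4]=C('c')+0=8+0=8
L[5]='c': occ=1, LF[5]=C('c')+1=8+1=9
L[6]='a': occ=1, LF[6]=C('a')+1=4+1=5
L[7]='1': occ=1, LF[7]=C('1')+1=1+1=2
L[8]='d': occ=0, LF[8]=C('d')+0=11+0=11
L[9]='1': occ=2, LF[9]=C('1')+2=1+2=3
L[10]='a': occ=2, LF[10]=C('a')+2=4+2=6
L[11]='c': occ=2, LF[11]=C('c')+2=8+2=10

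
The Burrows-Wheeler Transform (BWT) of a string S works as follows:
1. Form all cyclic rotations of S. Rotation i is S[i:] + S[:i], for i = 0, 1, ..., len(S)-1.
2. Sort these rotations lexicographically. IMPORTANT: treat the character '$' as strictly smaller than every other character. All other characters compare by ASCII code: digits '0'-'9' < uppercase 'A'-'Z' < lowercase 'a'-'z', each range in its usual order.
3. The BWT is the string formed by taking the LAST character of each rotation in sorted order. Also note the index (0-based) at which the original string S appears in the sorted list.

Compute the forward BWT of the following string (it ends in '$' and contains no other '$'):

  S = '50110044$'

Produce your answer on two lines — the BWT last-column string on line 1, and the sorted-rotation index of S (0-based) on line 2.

Answer: 41501040$
8

Derivation:
All 9 rotations (rotation i = S[i:]+S[:i]):
  rot[0] = 50110044$
  rot[1] = 0110044$5
  rot[2] = 110044$50
  rot[3] = 10044$501
  rot[4] = 0044$5011
  rot[5] = 044$50110
  rot[6] = 44$501100
  rot[7] = 4$5011004
  rot[8] = $50110044
Sorted (with $ < everything):
  sorted[0] = $50110044  (last char: '4')
  sorted[1] = 0044$5011  (last char: '1')
  sorted[2] = 0110044$5  (last char: '5')
  sorted[3] = 044$50110  (last char: '0')
  sorted[4] = 10044$501  (last char: '1')
  sorted[5] = 110044$50  (last char: '0')
  sorted[6] = 4$5011004  (last char: '4')
  sorted[7] = 44$501100  (last char: '0')
  sorted[8] = 50110044$  (last char: '$')
Last column: 41501040$
Original string S is at sorted index 8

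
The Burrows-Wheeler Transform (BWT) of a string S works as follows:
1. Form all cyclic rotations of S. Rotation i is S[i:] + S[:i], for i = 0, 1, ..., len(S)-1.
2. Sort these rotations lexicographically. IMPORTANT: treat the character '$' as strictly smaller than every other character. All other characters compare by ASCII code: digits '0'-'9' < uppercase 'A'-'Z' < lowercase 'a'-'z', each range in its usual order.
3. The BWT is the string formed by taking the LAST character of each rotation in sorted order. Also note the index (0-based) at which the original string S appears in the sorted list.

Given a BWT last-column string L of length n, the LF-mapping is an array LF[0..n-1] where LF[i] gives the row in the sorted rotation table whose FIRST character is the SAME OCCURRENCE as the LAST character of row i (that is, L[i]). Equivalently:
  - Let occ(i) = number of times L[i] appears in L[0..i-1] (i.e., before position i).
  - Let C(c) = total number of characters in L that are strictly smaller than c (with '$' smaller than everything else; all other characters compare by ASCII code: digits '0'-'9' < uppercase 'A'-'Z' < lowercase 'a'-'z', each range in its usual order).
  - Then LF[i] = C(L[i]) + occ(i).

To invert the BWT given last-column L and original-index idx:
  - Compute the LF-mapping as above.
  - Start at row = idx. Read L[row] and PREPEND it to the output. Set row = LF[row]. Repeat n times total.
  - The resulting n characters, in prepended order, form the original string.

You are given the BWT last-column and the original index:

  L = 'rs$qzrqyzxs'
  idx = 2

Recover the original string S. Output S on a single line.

LF mapping: 3 5 0 1 9 4 2 8 10 7 6
Walk LF starting at row 2, prepending L[row]:
  step 1: row=2, L[2]='$', prepend. Next row=LF[2]=0
  step 2: row=0, L[0]='r', prepend. Next row=LF[0]=3
  step 3: row=3, L[3]='q', prepend. Next row=LF[3]=1
  step 4: row=1, L[1]='s', prepend. Next row=LF[1]=5
  step 5: row=5, L[5]='r', prepend. Next row=LF[5]=4
  step 6: row=4, L[4]='z', prepend. Next row=LF[4]=9
  step 7: row=9, L[9]='x', prepend. Next row=LF[9]=7
  step 8: row=7, L[7]='y', prepend. Next row=LF[7]=8
  step 9: row=8, L[8]='z', prepend. Next row=LF[8]=10
  step 10: row=10, L[10]='s', prepend. Next row=LF[10]=6
  step 11: row=6, L[6]='q', prepend. Next row=LF[6]=2
Reversed output: qszyxzrsqr$

Answer: qszyxzrsqr$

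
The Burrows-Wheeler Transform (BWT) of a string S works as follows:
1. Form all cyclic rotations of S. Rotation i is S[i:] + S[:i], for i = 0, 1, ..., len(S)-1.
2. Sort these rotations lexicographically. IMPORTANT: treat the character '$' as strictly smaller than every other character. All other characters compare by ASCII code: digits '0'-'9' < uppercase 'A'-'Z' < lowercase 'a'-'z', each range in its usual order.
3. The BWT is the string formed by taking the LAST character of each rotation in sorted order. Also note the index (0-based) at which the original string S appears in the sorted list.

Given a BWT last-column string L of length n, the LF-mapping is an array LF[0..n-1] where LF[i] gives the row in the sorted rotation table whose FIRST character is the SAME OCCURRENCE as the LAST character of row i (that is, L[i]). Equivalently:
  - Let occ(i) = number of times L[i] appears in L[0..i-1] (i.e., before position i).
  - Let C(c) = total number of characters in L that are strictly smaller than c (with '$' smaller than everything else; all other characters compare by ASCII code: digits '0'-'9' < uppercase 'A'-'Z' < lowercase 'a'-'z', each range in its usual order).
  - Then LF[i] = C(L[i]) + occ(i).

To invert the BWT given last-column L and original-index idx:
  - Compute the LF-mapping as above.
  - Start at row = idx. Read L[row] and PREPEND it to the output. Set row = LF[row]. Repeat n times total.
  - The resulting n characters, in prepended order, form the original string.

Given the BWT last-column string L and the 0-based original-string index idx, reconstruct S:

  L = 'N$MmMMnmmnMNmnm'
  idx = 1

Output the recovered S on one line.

LF mapping: 5 0 1 7 2 3 12 8 9 13 4 6 10 14 11
Walk LF starting at row 1, prepending L[row]:
  step 1: row=1, L[1]='$', prepend. Next row=LF[1]=0
  step 2: row=0, L[0]='N', prepend. Next row=LF[0]=5
  step 3: row=5, L[5]='M', prepend. Next row=LF[5]=3
  step 4: row=3, L[3]='m', prepend. Next row=LF[3]=7
  step 5: row=7, L[7]='m', prepend. Next row=LF[7]=8
  step 6: row=8, L[8]='m', prepend. Next row=LF[8]=9
  step 7: row=9, L[9]='n', prepend. Next row=LF[9]=13
  step 8: row=13, L[13]='n', prepend. Next row=LF[13]=14
  step 9: row=14, L[14]='m', prepend. Next row=LF[14]=11
  step 10: row=11, L[11]='N', prepend. Next row=LF[11]=6
  step 11: row=6, L[6]='n', prepend. Next row=LF[6]=12
  step 12: row=12, L[12]='m', prepend. Next row=LF[12]=10
  step 13: row=10, L[10]='M', prepend. Next row=LF[10]=4
  step 14: row=4, L[4]='M', prepend. Next row=LF[4]=2
  step 15: row=2, L[2]='M', prepend. Next row=LF[2]=1
Reversed output: MMMmnNmnnmmmMN$

Answer: MMMmnNmnnmmmMN$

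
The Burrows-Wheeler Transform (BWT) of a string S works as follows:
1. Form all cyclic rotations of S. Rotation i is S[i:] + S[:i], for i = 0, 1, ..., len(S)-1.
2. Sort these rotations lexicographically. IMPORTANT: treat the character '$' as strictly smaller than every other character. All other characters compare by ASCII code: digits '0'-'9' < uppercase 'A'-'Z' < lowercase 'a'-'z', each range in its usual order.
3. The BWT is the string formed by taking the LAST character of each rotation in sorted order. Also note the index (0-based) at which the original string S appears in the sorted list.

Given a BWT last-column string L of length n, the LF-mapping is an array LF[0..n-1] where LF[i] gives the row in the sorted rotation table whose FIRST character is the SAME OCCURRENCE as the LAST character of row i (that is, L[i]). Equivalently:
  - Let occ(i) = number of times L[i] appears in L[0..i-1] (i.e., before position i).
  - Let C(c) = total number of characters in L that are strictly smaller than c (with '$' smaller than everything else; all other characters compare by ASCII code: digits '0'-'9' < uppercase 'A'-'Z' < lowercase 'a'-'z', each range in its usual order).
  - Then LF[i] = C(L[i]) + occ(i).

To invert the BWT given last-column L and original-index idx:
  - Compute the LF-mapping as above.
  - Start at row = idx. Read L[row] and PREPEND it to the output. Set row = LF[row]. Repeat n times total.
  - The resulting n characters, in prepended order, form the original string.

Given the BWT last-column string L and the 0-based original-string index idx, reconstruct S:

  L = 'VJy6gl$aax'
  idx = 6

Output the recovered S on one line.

Answer: galaxyJ6V$

Derivation:
LF mapping: 3 2 9 1 6 7 0 4 5 8
Walk LF starting at row 6, prepending L[row]:
  step 1: row=6, L[6]='$', prepend. Next row=LF[6]=0
  step 2: row=0, L[0]='V', prepend. Next row=LF[0]=3
  step 3: row=3, L[3]='6', prepend. Next row=LF[3]=1
  step 4: row=1, L[1]='J', prepend. Next row=LF[1]=2
  step 5: row=2, L[2]='y', prepend. Next row=LF[2]=9
  step 6: row=9, L[9]='x', prepend. Next row=LF[9]=8
  step 7: row=8, L[8]='a', prepend. Next row=LF[8]=5
  step 8: row=5, L[5]='l', prepend. Next row=LF[5]=7
  step 9: row=7, L[7]='a', prepend. Next row=LF[7]=4
  step 10: row=4, L[4]='g', prepend. Next row=LF[4]=6
Reversed output: galaxyJ6V$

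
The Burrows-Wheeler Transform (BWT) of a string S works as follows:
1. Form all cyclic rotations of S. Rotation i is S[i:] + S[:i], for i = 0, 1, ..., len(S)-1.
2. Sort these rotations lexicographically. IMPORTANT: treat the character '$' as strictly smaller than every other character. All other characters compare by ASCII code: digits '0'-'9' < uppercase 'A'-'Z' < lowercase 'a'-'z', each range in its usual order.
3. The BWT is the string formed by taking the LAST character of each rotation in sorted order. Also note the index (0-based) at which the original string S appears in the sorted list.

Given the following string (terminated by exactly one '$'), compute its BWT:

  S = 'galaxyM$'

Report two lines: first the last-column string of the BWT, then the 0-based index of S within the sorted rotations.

Answer: Mygl$aax
4

Derivation:
All 8 rotations (rotation i = S[i:]+S[:i]):
  rot[0] = galaxyM$
  rot[1] = alaxyM$g
  rot[2] = laxyM$ga
  rot[3] = axyM$gal
  rot[4] = xyM$gala
  rot[5] = yM$galax
  rot[6] = M$galaxy
  rot[7] = $galaxyM
Sorted (with $ < everything):
  sorted[0] = $galaxyM  (last char: 'M')
  sorted[1] = M$galaxy  (last char: 'y')
  sorted[2] = alaxyM$g  (last char: 'g')
  sorted[3] = axyM$gal  (last char: 'l')
  sorted[4] = galaxyM$  (last char: '$')
  sorted[5] = laxyM$ga  (last char: 'a')
  sorted[6] = xyM$gala  (last char: 'a')
  sorted[7] = yM$galax  (last char: 'x')
Last column: Mygl$aax
Original string S is at sorted index 4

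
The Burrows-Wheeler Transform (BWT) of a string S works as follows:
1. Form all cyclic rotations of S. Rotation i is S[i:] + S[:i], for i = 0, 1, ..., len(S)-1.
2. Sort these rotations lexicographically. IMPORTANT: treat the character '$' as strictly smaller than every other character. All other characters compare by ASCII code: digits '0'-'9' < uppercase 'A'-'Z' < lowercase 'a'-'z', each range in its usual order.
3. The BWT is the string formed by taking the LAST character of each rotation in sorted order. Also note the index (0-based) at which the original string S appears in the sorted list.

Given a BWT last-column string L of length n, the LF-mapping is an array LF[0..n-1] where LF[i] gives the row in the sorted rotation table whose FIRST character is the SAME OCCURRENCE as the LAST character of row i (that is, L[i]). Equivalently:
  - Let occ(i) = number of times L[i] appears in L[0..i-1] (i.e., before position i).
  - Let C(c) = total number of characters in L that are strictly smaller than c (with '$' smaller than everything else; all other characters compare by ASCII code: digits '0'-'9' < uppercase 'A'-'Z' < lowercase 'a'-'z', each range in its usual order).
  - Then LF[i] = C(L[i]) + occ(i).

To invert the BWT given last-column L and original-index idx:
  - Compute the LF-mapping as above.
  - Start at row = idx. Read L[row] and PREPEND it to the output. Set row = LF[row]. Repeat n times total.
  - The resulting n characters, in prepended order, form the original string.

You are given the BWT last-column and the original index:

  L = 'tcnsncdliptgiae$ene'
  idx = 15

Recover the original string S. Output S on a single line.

Answer: pigletincandescent$

Derivation:
LF mapping: 17 2 12 16 13 3 4 11 9 15 18 8 10 1 5 0 6 14 7
Walk LF starting at row 15, prepending L[row]:
  step 1: row=15, L[15]='$', prepend. Next row=LF[15]=0
  step 2: row=0, L[0]='t', prepend. Next row=LF[0]=17
  step 3: row=17, L[17]='n', prepend. Next row=LF[17]=14
  step 4: row=14, L[14]='e', prepend. Next row=LF[14]=5
  step 5: row=5, L[5]='c', prepend. Next row=LF[5]=3
  step 6: row=3, L[3]='s', prepend. Next row=LF[3]=16
  step 7: row=16, L[16]='e', prepend. Next row=LF[16]=6
  step 8: row=6, L[6]='d', prepend. Next row=LF[6]=4
  step 9: row=4, L[4]='n', prepend. Next row=LF[4]=13
  step 10: row=13, L[13]='a', prepend. Next row=LF[13]=1
  step 11: row=1, L[1]='c', prepend. Next row=LF[1]=2
  step 12: row=2, L[2]='n', prepend. Next row=LF[2]=12
  step 13: row=12, L[12]='i', prepend. Next row=LF[12]=10
  step 14: row=10, L[10]='t', prepend. Next row=LF[10]=18
  step 15: row=18, L[18]='e', prepend. Next row=LF[18]=7
  step 16: row=7, L[7]='l', prepend. Next row=LF[7]=11
  step 17: row=11, L[11]='g', prepend. Next row=LF[11]=8
  step 18: row=8, L[8]='i', prepend. Next row=LF[8]=9
  step 19: row=9, L[9]='p', prepend. Next row=LF[9]=15
Reversed output: pigletincandescent$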